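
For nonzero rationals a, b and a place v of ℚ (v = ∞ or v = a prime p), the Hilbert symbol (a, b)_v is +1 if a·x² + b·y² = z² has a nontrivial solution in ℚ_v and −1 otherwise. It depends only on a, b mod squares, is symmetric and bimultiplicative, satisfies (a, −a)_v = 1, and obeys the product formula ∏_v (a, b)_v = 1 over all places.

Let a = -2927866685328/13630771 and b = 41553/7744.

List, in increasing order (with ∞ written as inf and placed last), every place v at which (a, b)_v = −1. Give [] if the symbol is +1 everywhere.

[3, 13, 19, 23]

(a, b) ≡ (-17043, 57) mod (ℚ^×)²; places V = {2, 3, 7, 11, 13, 19, 23, ∞}.
(a,b)_23: α=5, u≡18; β=0, v≡11 (mod 23); (18|23)=+1, (11|23)=-1; sign (−1)^0·+1^0·-1^5 = -1.
(a,b)_∞: sgn(-17043)=−, sgn(57)=+, so +1.
(a,b)_11: α=-4, u≡6; β=-2, v≡8 (mod 11); (6|11)=-1, (8|11)=-1; sign (−1)^0·-1^-2·-1^-4 = +1.
(a,b)_13: α=1, u≡5; β=0, v≡2 (mod 13); (5|13)=-1, (2|13)=-1; sign (−1)^0·-1^0·-1^1 = -1.
(a,b)_2: α=4, β=-6; u≡5, v≡1 (mod 8); ε(u)ε(v)=0·0, αω(v)=4·0, βω(u)=-6·1; sum ≡ 0  ⇒  +1.
(a,b)_7: α=-2, u≡4; β=0, v≡4 (mod 7); (4|7)=+1, (4|7)=+1; sign (−1)^0·+1^0·+1^-2 = +1.
(a,b)_3: α=7, u≡1; β=7, v≡1 (mod 3); (1|3)=+1, (1|3)=+1; sign (−1)^1·+1^7·+1^7 = -1.
(a,b)_19: α=-1, u≡13; β=1, v≡14 (mod 19); (13|19)=-1, (14|19)=-1; sign (−1)^1·-1^1·-1^-1 = -1.
(-17043, 57 / ℚ) ramifies at {3, 13, 19, 23}: a division algebra.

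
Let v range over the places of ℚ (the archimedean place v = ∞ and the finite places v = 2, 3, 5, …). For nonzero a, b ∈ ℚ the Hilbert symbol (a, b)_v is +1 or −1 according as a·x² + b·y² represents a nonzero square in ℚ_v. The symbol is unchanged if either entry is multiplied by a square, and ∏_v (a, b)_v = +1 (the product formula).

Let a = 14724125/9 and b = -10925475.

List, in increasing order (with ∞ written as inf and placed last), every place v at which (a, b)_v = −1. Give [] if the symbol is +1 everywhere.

[3, 17, 19, 41]

Mod squares: a ≡ 3485, b ≡ -437019. Check v ∈ {∞, 2, 3, 5, 11, 13, 17, 19, 41}.
v=2: v_2(a)=0, v_2(b)=0; units ≡ 5, 5 (mod 8); ε·ε+αω+βω = 0·0+0·1+0·1 ≡ 0  ⇒  (a,b)_2 = +1.
v=3: a=3^-2·(≡2), b=3^1·(≡1) mod 3; (2|3)=-1, (1|3)=+1; (−1)^{-2·1·1}·(-1)^1·(+1)^-2 = -1.
v=41: a=41^1·(≡28), b=41^1·(≡25) mod 41; (28|41)=-1, (25|41)=+1; (−1)^{1·1·20}·(-1)^1·(+1)^1 = -1.
v=17: a=17^1·(≡1), b=17^1·(≡10) mod 17; (1|17)=+1, (10|17)=-1; (−1)^{1·1·8}·(+1)^1·(-1)^1 = -1.
v=11: a=11^0·(≡1), b=11^1·(≡9) mod 11; (1|11)=+1, (9|11)=+1; (−1)^{0·1·5}·(+1)^1·(+1)^0 = +1.
v=5: a=5^3·(≡2), b=5^2·(≡1) mod 5; (2|5)=-1, (1|5)=+1; (−1)^{3·2·2}·(-1)^2·(+1)^3 = +1.
v=13: a=13^2·(≡10), b=13^0·(≡11) mod 13; (10|13)=+1, (11|13)=-1; (−1)^{2·0·6}·(+1)^0·(-1)^2 = +1.
v=∞: 3485 > 0 and -437019 < 0  ⇒  (a,b)_∞ = +1.
v=19: a=19^0·(≡2), b=19^1·(≡10) mod 19; (2|19)=-1, (10|19)=-1; (−1)^{0·1·9}·(-1)^1·(-1)^0 = -1.
|Ram(3485, -437019)| = 4, even; anisotropic at {3, 17, 19, 41}.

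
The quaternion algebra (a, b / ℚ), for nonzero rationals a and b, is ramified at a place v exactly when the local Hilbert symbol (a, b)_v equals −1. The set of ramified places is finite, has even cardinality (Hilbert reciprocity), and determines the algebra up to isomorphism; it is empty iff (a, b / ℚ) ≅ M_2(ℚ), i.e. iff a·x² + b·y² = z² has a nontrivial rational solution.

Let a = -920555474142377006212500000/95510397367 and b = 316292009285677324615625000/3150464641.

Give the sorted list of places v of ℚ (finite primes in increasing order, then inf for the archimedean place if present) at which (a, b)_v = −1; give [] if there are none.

[2, 13, 29, 31]

Mod squares: a ≡ -107198, b ≡ 1704794. Check v ∈ {∞, 2, 3, 5, 7, 11, 13, 17, 19, 23, 29, 31, 37, 41}.
v=37: a=37^-2·(≡16), b=37^-4·(≡23) mod 37; (16|37)=+1, (23|37)=-1; (−1)^{-2·-4·18}·(+1)^-4·(-1)^-2 = +1.
v=2: v_2(a)=5, v_2(b)=3; units ≡ 1, 5 (mod 8); ε·ε+αω+βω = 0·0+5·1+3·0 ≡ 1  ⇒  (a,b)_2 = -1.
v=23: a=23^2·(≡15), b=23^2·(≡11) mod 23; (15|23)=-1, (11|23)=-1; (−1)^{2·2·11}·(-1)^2·(-1)^2 = +1.
v=17: a=17^2·(≡8), b=17^3·(≡2) mod 17; (8|17)=+1, (2|17)=+1; (−1)^{2·3·8}·(+1)^3·(+1)^2 = +1.
v=29: a=29^2·(≡15), b=29^3·(≡26) mod 29; (15|29)=-1, (26|29)=-1; (−1)^{2·3·14}·(-1)^3·(-1)^2 = -1.
v=19: a=19^1·(≡11), b=19^1·(≡18) mod 19; (11|19)=+1, (18|19)=-1; (−1)^{1·1·9}·(+1)^1·(-1)^1 = +1.
v=7: a=7^-3·(≡4), b=7^1·(≡6) mod 7; (4|7)=+1, (6|7)=-1; (−1)^{-3·1·3}·(+1)^1·(-1)^-3 = +1.
v=3: a=3^4·(≡1), b=3^0·(≡2) mod 3; (1|3)=+1, (2|3)=-1; (−1)^{4·0·1}·(+1)^0·(-1)^4 = +1.
v=5: a=5^8·(≡3), b=5^8·(≡1) mod 5; (3|5)=-1, (1|5)=+1; (−1)^{8·8·2}·(-1)^8·(+1)^8 = +1.
v=∞: -107198 < 0 and 1704794 > 0  ⇒  (a,b)_∞ = +1.
v=31: a=31^5·(≡8), b=31^4·(≡29) mod 31; (8|31)=+1, (29|31)=-1; (−1)^{5·4·15}·(+1)^4·(-1)^5 = -1.
v=13: a=13^1·(≡10), b=13^1·(≡8) mod 13; (10|13)=+1, (8|13)=-1; (−1)^{1·1·6}·(+1)^1·(-1)^1 = -1.
v=41: a=41^-2·(≡28), b=41^-2·(≡22) mod 41; (28|41)=-1, (22|41)=-1; (−1)^{-2·-2·20}·(-1)^-2·(-1)^-2 = +1.
v=11: a=11^-2·(≡6), b=11^0·(≡5) mod 11; (6|11)=-1, (5|11)=+1; (−1)^{-2·0·5}·(-1)^0·(+1)^-2 = +1.
Ram(-107198, 1704794) = {2, 13, 29, 31}; no ℚ_2-point on the conic.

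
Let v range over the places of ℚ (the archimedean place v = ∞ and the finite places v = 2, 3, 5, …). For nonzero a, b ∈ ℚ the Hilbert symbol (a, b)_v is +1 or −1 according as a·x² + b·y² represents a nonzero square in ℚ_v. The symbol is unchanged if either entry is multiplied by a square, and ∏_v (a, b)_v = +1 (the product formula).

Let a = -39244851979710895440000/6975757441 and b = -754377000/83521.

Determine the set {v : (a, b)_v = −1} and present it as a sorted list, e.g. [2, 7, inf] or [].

Mod squares: a ≡ -1794, b ≡ -8970. Check v ∈ {∞, 2, 3, 5, 13, 17, 23, 29, 31}.
v=3: a=3^3·(≡2), b=3^1·(≡1) mod 3; (2|3)=-1, (1|3)=+1; (−1)^{3·1·1}·(-1)^1·(+1)^3 = +1.
v=13: a=13^3·(≡2), b=13^1·(≡4) mod 13; (2|13)=-1, (4|13)=+1; (−1)^{3·1·6}·(-1)^1·(+1)^3 = -1.
v=5: a=5^4·(≡1), b=5^3·(≡4) mod 5; (1|5)=+1, (4|5)=+1; (−1)^{4·3·2}·(+1)^3·(+1)^4 = +1.
v=31: a=31^2·(≡1), b=31^0·(≡18) mod 31; (1|31)=+1, (18|31)=+1; (−1)^{2·0·15}·(+1)^0·(+1)^2 = +1.
v=17: a=17^-8·(≡1), b=17^-4·(≡6) mod 17; (1|17)=+1, (6|17)=-1; (−1)^{-8·-4·8}·(+1)^-4·(-1)^-8 = +1.
v=29: a=29^4·(≡25), b=29^2·(≡28) mod 29; (25|29)=+1, (28|29)=+1; (−1)^{4·2·14}·(+1)^2·(+1)^4 = +1.
v=23: a=23^3·(≡19), b=23^1·(≡13) mod 23; (19|23)=-1, (13|23)=+1; (−1)^{3·1·11}·(-1)^1·(+1)^3 = +1.
v=∞: -1794 < 0 and -8970 < 0  ⇒  (a,b)_∞ = -1.
v=2: v_2(a)=7, v_2(b)=3; units ≡ 7, 3 (mod 8); ε·ε+αω+βω = 1·1+7·1+3·0 ≡ 0  ⇒  (a,b)_2 = +1.
(-1794, -8970 / ℚ) ramifies at {13, ∞}: a division algebra.

[13, inf]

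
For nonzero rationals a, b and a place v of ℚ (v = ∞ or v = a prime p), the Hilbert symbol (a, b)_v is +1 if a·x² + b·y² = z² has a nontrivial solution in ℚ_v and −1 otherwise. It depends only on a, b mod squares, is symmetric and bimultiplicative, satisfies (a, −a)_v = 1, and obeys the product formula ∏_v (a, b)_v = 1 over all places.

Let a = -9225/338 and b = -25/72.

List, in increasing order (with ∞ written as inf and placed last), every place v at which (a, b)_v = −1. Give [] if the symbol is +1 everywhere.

[2, inf]

(a, b) ≡ (-82, -2) mod (ℚ^×)²; places V = {2, 3, 5, 13, 41, ∞}.
(a,b)_41: α=1, u≡39; β=0, v≡23 (mod 41); (39|41)=+1, (23|41)=+1; sign (−1)^0·+1^0·+1^1 = +1.
(a,b)_5: α=2, u≡2; β=2, v≡2 (mod 5); (2|5)=-1, (2|5)=-1; sign (−1)^0·-1^2·-1^2 = +1.
(a,b)_3: α=2, u≡2; β=-2, v≡1 (mod 3); (2|3)=-1, (1|3)=+1; sign (−1)^0·-1^-2·+1^2 = +1.
(a,b)_2: α=-1, β=-3; u≡7, v≡7 (mod 8); ε(u)ε(v)=1·1, αω(v)=-1·0, βω(u)=-3·0; sum ≡ 1  ⇒  -1.
(a,b)_∞: sgn(-82)=−, sgn(-2)=−, so -1.
(a,b)_13: α=-2, u≡9; β=0, v≡2 (mod 13); (9|13)=+1, (2|13)=-1; sign (−1)^0·+1^0·-1^-2 = +1.
|Ram(-82, -2)| = 2, even; anisotropic at {2, ∞}.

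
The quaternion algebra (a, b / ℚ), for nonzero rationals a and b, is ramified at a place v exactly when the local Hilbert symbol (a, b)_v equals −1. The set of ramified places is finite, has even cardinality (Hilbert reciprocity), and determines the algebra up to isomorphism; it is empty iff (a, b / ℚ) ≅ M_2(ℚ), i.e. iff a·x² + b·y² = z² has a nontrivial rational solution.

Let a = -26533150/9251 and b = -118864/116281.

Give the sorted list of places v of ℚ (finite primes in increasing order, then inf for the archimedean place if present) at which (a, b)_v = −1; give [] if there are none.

Mod squares: a ≡ -6314, b ≡ -7429. Check v ∈ {∞, 2, 5, 7, 11, 17, 19, 23, 29, 31, 41, 43}.
v=19: a=19^0·(≡15), b=19^1·(≡14) mod 19; (15|19)=-1, (14|19)=-1; (−1)^{0·1·9}·(-1)^1·(-1)^0 = -1.
v=29: a=29^-2·(≡10), b=29^0·(≡25) mod 29; (10|29)=-1, (25|29)=+1; (−1)^{-2·0·14}·(-1)^0·(+1)^-2 = +1.
v=41: a=41^1·(≡25), b=41^0·(≡40) mod 41; (25|41)=+1, (40|41)=+1; (−1)^{1·0·20}·(+1)^0·(+1)^1 = +1.
v=5: a=5^2·(≡4), b=5^0·(≡1) mod 5; (4|5)=+1, (1|5)=+1; (−1)^{2·0·2}·(+1)^0·(+1)^2 = +1.
v=31: a=31^0·(≡7), b=31^-2·(≡24) mod 31; (7|31)=+1, (24|31)=-1; (−1)^{0·-2·15}·(+1)^-2·(-1)^0 = +1.
v=2: v_2(a)=1, v_2(b)=4; units ≡ 3, 3 (mod 8); ε·ε+αω+βω = 1·1+1·1+4·1 ≡ 0  ⇒  (a,b)_2 = +1.
v=7: a=7^1·(≡2), b=7^0·(≡6) mod 7; (2|7)=+1, (6|7)=-1; (−1)^{1·0·3}·(+1)^0·(-1)^1 = -1.
v=17: a=17^0·(≡14), b=17^1·(≡12) mod 17; (14|17)=-1, (12|17)=-1; (−1)^{0·1·8}·(-1)^1·(-1)^0 = -1.
v=∞: -6314 < 0 and -7429 < 0  ⇒  (a,b)_∞ = -1.
v=43: a=43^2·(≡2), b=43^0·(≡13) mod 43; (2|43)=-1, (13|43)=+1; (−1)^{2·0·21}·(-1)^0·(+1)^2 = +1.
v=23: a=23^0·(≡22), b=23^1·(≡22) mod 23; (22|23)=-1, (22|23)=-1; (−1)^{0·1·11}·(-1)^1·(-1)^0 = -1.
v=11: a=11^-1·(≡1), b=11^-2·(≡6) mod 11; (1|11)=+1, (6|11)=-1; (−1)^{-1·-2·5}·(+1)^-2·(-1)^-1 = -1.
(-6314, -7429 / ℚ) ramifies at {7, 11, 17, 19, 23, ∞}: a division algebra.

[7, 11, 17, 19, 23, inf]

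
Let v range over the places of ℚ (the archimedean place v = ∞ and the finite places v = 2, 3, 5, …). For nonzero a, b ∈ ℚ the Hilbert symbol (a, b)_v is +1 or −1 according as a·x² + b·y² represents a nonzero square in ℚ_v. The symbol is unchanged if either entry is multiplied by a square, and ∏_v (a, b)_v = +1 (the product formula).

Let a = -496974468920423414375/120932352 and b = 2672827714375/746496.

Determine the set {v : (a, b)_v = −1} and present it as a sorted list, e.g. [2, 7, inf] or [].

(a, b) ≡ (-46, 3367) mod (ℚ^×)²; places V = {2, 3, 5, 7, 13, 23, 37, ∞}.
(a,b)_7: α=10, u≡3; β=5, v≡6 (mod 7); (3|7)=-1, (6|7)=-1; sign (−1)^0·-1^5·-1^10 = -1.
(a,b)_5: α=4, u≡1; β=4, v≡3 (mod 5); (1|5)=+1, (3|5)=-1; sign (−1)^0·+1^4·-1^4 = +1.
(a,b)_37: α=2, u≡25; β=1, v≡35 (mod 37); (25|37)=+1, (35|37)=-1; sign (−1)^0·+1^1·-1^2 = +1.
(a,b)_13: α=2, u≡2; β=1, v≡1 (mod 13); (2|13)=-1, (1|13)=+1; sign (−1)^0·-1^1·+1^2 = -1.
(a,b)_2: α=-11, β=-10; u≡1, v≡7 (mod 8); ε(u)ε(v)=0·1, αω(v)=-11·0, βω(u)=-10·0; sum ≡ 0  ⇒  +1.
(a,b)_23: α=3, u≡20; β=2, v≡6 (mod 23); (20|23)=-1, (6|23)=+1; sign (−1)^0·-1^2·+1^3 = +1.
(a,b)_3: α=-10, u≡2; β=-6, v≡1 (mod 3); (2|3)=-1, (1|3)=+1; sign (−1)^0·-1^-6·+1^-10 = +1.
(a,b)_∞: sgn(-46)=−, sgn(3367)=+, so +1.
(-46, 3367 / ℚ) ramifies at {7, 13}: a division algebra.

[7, 13]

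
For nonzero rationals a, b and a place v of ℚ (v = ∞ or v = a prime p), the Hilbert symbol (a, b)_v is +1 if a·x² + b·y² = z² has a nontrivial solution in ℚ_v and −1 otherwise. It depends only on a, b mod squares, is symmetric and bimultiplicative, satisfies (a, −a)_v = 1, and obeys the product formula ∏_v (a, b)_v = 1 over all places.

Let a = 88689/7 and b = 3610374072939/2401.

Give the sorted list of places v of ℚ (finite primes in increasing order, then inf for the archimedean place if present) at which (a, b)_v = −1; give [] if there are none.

[2, 37]

Mod squares: a ≡ 620823, b ≡ 51. Check v ∈ {∞, 2, 3, 7, 17, 37, 47}.
v=∞: 620823 > 0 and 51 > 0  ⇒  (a,b)_∞ = +1.
v=47: a=47^1·(≡1), b=47^2·(≡18) mod 47; (1|47)=+1, (18|47)=+1; (−1)^{1·2·23}·(+1)^2·(+1)^1 = +1.
v=2: v_2(a)=0, v_2(b)=0; units ≡ 7, 3 (mod 8); ε·ε+αω+βω = 1·1+0·1+0·0 ≡ 1  ⇒  (a,b)_2 = -1.
v=3: a=3^1·(≡1), b=3^5·(≡2) mod 3; (1|3)=+1, (2|3)=-1; (−1)^{1·5·1}·(+1)^5·(-1)^1 = +1.
v=37: a=37^1·(≡20), b=37^2·(≡19) mod 37; (20|37)=-1, (19|37)=-1; (−1)^{1·2·18}·(-1)^2·(-1)^1 = -1.
v=7: a=7^-1·(≡6), b=7^-4·(≡4) mod 7; (6|7)=-1, (4|7)=+1; (−1)^{-1·-4·3}·(-1)^-4·(+1)^-1 = +1.
v=17: a=17^1·(≡7), b=17^3·(≡10) mod 17; (7|17)=-1, (10|17)=-1; (−1)^{1·3·8}·(-1)^3·(-1)^1 = +1.
(620823, 51 / ℚ) ramifies at {2, 37}: a division algebra.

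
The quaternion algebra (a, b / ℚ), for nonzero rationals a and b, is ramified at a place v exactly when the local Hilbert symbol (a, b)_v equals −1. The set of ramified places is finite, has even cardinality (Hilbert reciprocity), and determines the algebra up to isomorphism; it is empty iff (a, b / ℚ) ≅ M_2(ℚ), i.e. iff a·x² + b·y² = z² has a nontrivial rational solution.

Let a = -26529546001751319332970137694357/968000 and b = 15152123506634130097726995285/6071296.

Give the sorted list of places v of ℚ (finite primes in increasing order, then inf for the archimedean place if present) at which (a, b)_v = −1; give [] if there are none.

Mod squares: a ≡ -37863865, b ≡ 1374365. Check v ∈ {∞, 2, 3, 5, 7, 11, 13, 17, 19, 23, 31, 37, 43}.
v=31: a=31^3·(≡19), b=31^2·(≡29) mod 31; (19|31)=+1, (29|31)=-1; (−1)^{3·2·15}·(+1)^2·(-1)^3 = -1.
v=19: a=19^1·(≡8), b=19^3·(≡8) mod 19; (8|19)=-1, (8|19)=-1; (−1)^{1·3·9}·(-1)^3·(-1)^1 = -1.
v=43: a=43^3·(≡42), b=43^2·(≡30) mod 43; (42|43)=-1, (30|43)=-1; (−1)^{3·2·21}·(-1)^2·(-1)^3 = -1.
v=∞: -37863865 < 0 and 1374365 > 0  ⇒  (a,b)_∞ = +1.
v=17: a=17^4·(≡5), b=17^3·(≡3) mod 17; (5|17)=-1, (3|17)=-1; (−1)^{4·3·8}·(-1)^3·(-1)^4 = -1.
v=2: v_2(a)=-6, v_2(b)=-10; units ≡ 7, 5 (mod 8); ε·ε+αω+βω = 1·0+-6·1+-10·0 ≡ 0  ⇒  (a,b)_2 = +1.
v=3: a=3^2·(≡2), b=3^2·(≡2) mod 3; (2|3)=-1, (2|3)=-1; (−1)^{2·2·1}·(-1)^2·(-1)^2 = +1.
v=13: a=13^5·(≡2), b=13^6·(≡5) mod 13; (2|13)=-1, (5|13)=-1; (−1)^{5·6·6}·(-1)^6·(-1)^5 = -1.
v=5: a=5^-3·(≡2), b=5^1·(≡2) mod 5; (2|5)=-1, (2|5)=-1; (−1)^{-3·1·2}·(-1)^1·(-1)^-3 = +1.
v=7: a=7^2·(≡3), b=7^-2·(≡3) mod 7; (3|7)=-1, (3|7)=-1; (−1)^{2·-2·3}·(-1)^-2·(-1)^2 = +1.
v=23: a=23^1·(≡13), b=23^1·(≡3) mod 23; (13|23)=+1, (3|23)=+1; (−1)^{1·1·11}·(+1)^1·(+1)^1 = -1.
v=37: a=37^4·(≡10), b=37^3·(≡16) mod 37; (10|37)=+1, (16|37)=+1; (−1)^{4·3·18}·(+1)^3·(+1)^4 = +1.
v=11: a=11^-2·(≡4), b=11^-2·(≡9) mod 11; (4|11)=+1, (9|11)=+1; (−1)^{-2·-2·5}·(+1)^-2·(+1)^-2 = +1.
|Ram(-37863865, 1374365)| = 6, even; anisotropic at {13, 17, 19, 23, 31, 43}.

[13, 17, 19, 23, 31, 43]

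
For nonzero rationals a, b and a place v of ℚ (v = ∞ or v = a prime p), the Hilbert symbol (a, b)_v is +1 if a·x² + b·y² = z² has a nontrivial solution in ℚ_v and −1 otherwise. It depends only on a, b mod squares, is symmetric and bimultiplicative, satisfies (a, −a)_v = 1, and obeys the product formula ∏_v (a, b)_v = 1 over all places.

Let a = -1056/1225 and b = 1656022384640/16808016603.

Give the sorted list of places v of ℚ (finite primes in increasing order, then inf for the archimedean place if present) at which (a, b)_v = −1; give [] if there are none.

[3, 11]

(a, b) ≡ (-66, 195) mod (ℚ^×)²; places V = {2, 3, 5, 7, 11, 13, 17, 29, 37, 43, ∞}.
(a,b)_13: α=0, u≡12; β=1, v≡7 (mod 13); (12|13)=+1, (7|13)=-1; sign (−1)^0·+1^1·-1^0 = +1.
(a,b)_29: α=0, u≡19; β=2, v≡21 (mod 29); (19|29)=-1, (21|29)=-1; sign (−1)^0·-1^2·-1^0 = +1.
(a,b)_3: α=1, u≡2; β=-1, v≡2 (mod 3); (2|3)=-1, (2|3)=-1; sign (−1)^1·-1^-1·-1^1 = -1.
(a,b)_37: α=0, u≡32; β=-2, v≡3 (mod 37); (32|37)=-1, (3|37)=+1; sign (−1)^0·-1^-2·+1^0 = +1.
(a,b)_∞: sgn(-66)=−, sgn(195)=+, so +1.
(a,b)_7: α=-2, u≡2; β=-2, v≡6 (mod 7); (2|7)=+1, (6|7)=-1; sign (−1)^0·+1^-2·-1^-2 = +1.
(a,b)_17: α=0, u≡15; β=-4, v≡9 (mod 17); (15|17)=+1, (9|17)=+1; sign (−1)^0·+1^-4·+1^0 = +1.
(a,b)_11: α=1, u≡9; β=0, v≡2 (mod 11); (9|11)=+1, (2|11)=-1; sign (−1)^0·+1^0·-1^1 = -1.
(a,b)_2: α=5, β=14; u≡7, v≡3 (mod 8); ε(u)ε(v)=1·1, αω(v)=5·1, βω(u)=14·0; sum ≡ 0  ⇒  +1.
(a,b)_5: α=-2, u≡1; β=1, v≡1 (mod 5); (1|5)=+1, (1|5)=+1; sign (−1)^0·+1^1·+1^-2 = +1.
(a,b)_43: α=0, u≡5; β=2, v≡6 (mod 43); (5|43)=-1, (6|43)=+1; sign (−1)^0·-1^2·+1^0 = +1.
Ram(-66, 195) = {3, 11}; no ℚ_3-point on the conic.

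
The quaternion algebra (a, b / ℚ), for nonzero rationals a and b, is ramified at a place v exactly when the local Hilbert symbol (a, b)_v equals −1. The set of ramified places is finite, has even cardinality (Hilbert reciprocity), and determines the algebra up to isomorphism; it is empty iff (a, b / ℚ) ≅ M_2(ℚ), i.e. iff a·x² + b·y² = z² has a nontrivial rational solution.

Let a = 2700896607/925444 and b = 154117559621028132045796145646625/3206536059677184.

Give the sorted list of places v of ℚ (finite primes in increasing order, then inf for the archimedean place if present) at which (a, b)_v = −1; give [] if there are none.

[5, 13]

(a, b) ≡ (1038407, 7104890) mod (ℚ^×)²; places V = {2, 3, 5, 7, 13, 17, 19, 31, 37, 41, 43, ∞}.
(a,b)_2: α=-2, β=-9; u≡7, v≡5 (mod 8); ε(u)ε(v)=1·0, αω(v)=-2·1, βω(u)=-9·0; sum ≡ 0  ⇒  +1.
(a,b)_3: α=2, u≡2; β=-2, v≡2 (mod 3); (2|3)=-1, (2|3)=-1; sign (−1)^0·-1^-2·-1^2 = +1.
(a,b)_41: α=1, u≡35; β=3, v≡13 (mod 41); (35|41)=-1, (13|41)=-1; sign (−1)^0·-1^3·-1^1 = +1.
(a,b)_13: α=-2, u≡2; β=-5, v≡10 (mod 13); (2|13)=-1, (10|13)=+1; sign (−1)^0·-1^-5·+1^-2 = -1.
(a,b)_∞: sgn(1038407)=+, sgn(7104890)=+, so +1.
(a,b)_43: α=1, u≡28; β=3, v≡17 (mod 43); (28|43)=-1, (17|43)=+1; sign (−1)^1·-1^3·+1^1 = +1.
(a,b)_31: α=1, u≡11; β=3, v≡28 (mod 31); (11|31)=-1, (28|31)=+1; sign (−1)^1·-1^3·+1^1 = +1.
(a,b)_17: α=2, u≡1; β=6, v≡12 (mod 17); (1|17)=+1, (12|17)=-1; sign (−1)^0·+1^6·-1^2 = +1.
(a,b)_5: α=0, u≡3; β=3, v≡2 (mod 5); (3|5)=-1, (2|5)=-1; sign (−1)^0·-1^3·-1^0 = -1.
(a,b)_19: α=1, u≡7; β=4, v≡7 (mod 19); (7|19)=+1, (7|19)=+1; sign (−1)^0·+1^4·+1^1 = +1.
(a,b)_37: α=-2, u≡17; β=-4, v≡18 (mod 37); (17|37)=-1, (18|37)=-1; sign (−1)^0·-1^-4·-1^-2 = +1.
(a,b)_7: α=0, u≡5; β=4, v≡4 (mod 7); (5|7)=-1, (4|7)=+1; sign (−1)^0·-1^4·+1^0 = +1.
(1038407, 7104890 / ℚ) ramifies at {5, 13}: a division algebra.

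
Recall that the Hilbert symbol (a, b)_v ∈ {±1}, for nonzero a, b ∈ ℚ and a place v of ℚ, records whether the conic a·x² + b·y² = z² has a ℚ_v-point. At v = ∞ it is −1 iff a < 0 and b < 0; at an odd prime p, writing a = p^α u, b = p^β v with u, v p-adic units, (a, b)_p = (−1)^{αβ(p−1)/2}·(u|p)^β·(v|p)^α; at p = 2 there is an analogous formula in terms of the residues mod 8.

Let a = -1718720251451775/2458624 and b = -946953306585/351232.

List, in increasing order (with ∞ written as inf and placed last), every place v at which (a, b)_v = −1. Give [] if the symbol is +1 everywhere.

[3, inf]

Mod squares: a ≡ -8151, b ≡ -95095. Check v ∈ {∞, 2, 3, 5, 7, 11, 13, 19, 23}.
v=5: a=5^2·(≡1), b=5^1·(≡4) mod 5; (1|5)=+1, (4|5)=+1; (−1)^{2·1·2}·(+1)^1·(+1)^2 = +1.
v=11: a=11^7·(≡8), b=11^5·(≡3) mod 11; (8|11)=-1, (3|11)=+1; (−1)^{7·5·5}·(-1)^5·(+1)^7 = +1.
v=23: a=23^2·(≡21), b=23^2·(≡7) mod 23; (21|23)=-1, (7|23)=-1; (−1)^{2·2·11}·(-1)^2·(-1)^2 = +1.
v=3: a=3^3·(≡1), b=3^2·(≡2) mod 3; (1|3)=+1, (2|3)=-1; (−1)^{3·2·1}·(+1)^2·(-1)^3 = -1.
v=∞: -8151 < 0 and -95095 < 0  ⇒  (a,b)_∞ = -1.
v=2: v_2(a)=-10, v_2(b)=-10; units ≡ 1, 1 (mod 8); ε·ε+αω+βω = 0·0+-10·0+-10·0 ≡ 0  ⇒  (a,b)_2 = +1.
v=19: a=19^1·(≡3), b=19^1·(≡4) mod 19; (3|19)=-1, (4|19)=+1; (−1)^{1·1·9}·(-1)^1·(+1)^1 = +1.
v=13: a=13^1·(≡9), b=13^1·(≡3) mod 13; (9|13)=+1, (3|13)=+1; (−1)^{1·1·6}·(+1)^1·(+1)^1 = +1.
v=7: a=7^-4·(≡1), b=7^-3·(≡4) mod 7; (1|7)=+1, (4|7)=+1; (−1)^{-4·-3·3}·(+1)^-3·(+1)^-4 = +1.
Ram(-8151, -95095) = {3, ∞}; no ℚ_3-point on the conic.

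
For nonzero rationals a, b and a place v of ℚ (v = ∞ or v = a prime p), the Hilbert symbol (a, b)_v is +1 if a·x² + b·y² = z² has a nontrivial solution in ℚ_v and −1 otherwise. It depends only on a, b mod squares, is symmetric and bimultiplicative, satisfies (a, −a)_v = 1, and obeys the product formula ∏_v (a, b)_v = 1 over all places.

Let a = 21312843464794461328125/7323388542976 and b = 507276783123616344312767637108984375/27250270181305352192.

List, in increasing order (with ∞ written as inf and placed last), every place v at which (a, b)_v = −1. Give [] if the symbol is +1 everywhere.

Mod squares: a ≡ 69, b ≡ 78. Check v ∈ {∞, 2, 3, 5, 11, 13, 23, 29, 31, 47}.
v=11: a=11^-2·(≡3), b=11^-4·(≡5) mod 11; (3|11)=+1, (5|11)=+1; (−1)^{-2·-4·5}·(+1)^-4·(+1)^-2 = +1.
v=2: v_2(a)=-16, v_2(b)=-21; units ≡ 5, 7 (mod 8); ε·ε+αω+βω = 0·1+-16·0+-21·1 ≡ 1  ⇒  (a,b)_2 = -1.
v=31: a=31^-4·(≡25), b=31^-6·(≡1) mod 31; (25|31)=+1, (1|31)=+1; (−1)^{-4·-6·15}·(+1)^-6·(+1)^-4 = +1.
v=5: a=5^8·(≡1), b=5^8·(≡2) mod 5; (1|5)=+1, (2|5)=-1; (−1)^{8·8·2}·(+1)^8·(-1)^8 = +1.
v=13: a=13^2·(≡10), b=13^3·(≡5) mod 13; (10|13)=+1, (5|13)=-1; (−1)^{2·3·6}·(+1)^3·(-1)^2 = +1.
v=23: a=23^5·(≡2), b=23^8·(≡9) mod 23; (2|23)=+1, (9|23)=+1; (−1)^{5·8·11}·(+1)^8·(+1)^5 = +1.
v=29: a=29^2·(≡15), b=29^4·(≡6) mod 29; (15|29)=-1, (6|29)=+1; (−1)^{2·4·14}·(-1)^4·(+1)^2 = +1.
v=3: a=3^3·(≡2), b=3^7·(≡2) mod 3; (2|3)=-1, (2|3)=-1; (−1)^{3·7·1}·(-1)^7·(-1)^3 = -1.
v=∞: 69 > 0 and 78 > 0  ⇒  (a,b)_∞ = +1.
v=47: a=47^2·(≡40), b=47^4·(≡26) mod 47; (40|47)=-1, (26|47)=-1; (−1)^{2·4·23}·(-1)^4·(-1)^2 = +1.
|Ram(69, 78)| = 2, even; anisotropic at {2, 3}.

[2, 3]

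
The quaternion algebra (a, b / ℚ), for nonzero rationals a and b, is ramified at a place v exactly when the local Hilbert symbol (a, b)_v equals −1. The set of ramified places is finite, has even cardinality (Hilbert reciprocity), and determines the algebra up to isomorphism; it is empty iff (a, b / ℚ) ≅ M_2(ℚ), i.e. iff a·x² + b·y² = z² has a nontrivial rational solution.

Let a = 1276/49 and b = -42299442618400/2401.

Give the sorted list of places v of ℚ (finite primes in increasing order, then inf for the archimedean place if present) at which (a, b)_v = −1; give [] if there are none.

[2, 11, 19, 23]

Mod squares: a ≡ 319, b ≡ -1039186. Check v ∈ {∞, 2, 5, 7, 11, 19, 23, 29, 41}.
v=11: a=11^1·(≡10), b=11^2·(≡7) mod 11; (10|11)=-1, (7|11)=-1; (−1)^{1·2·5}·(-1)^2·(-1)^1 = -1.
v=19: a=19^0·(≡2), b=19^1·(≡16) mod 19; (2|19)=-1, (16|19)=+1; (−1)^{0·1·9}·(-1)^1·(+1)^0 = -1.
v=41: a=41^0·(≡16), b=41^1·(≡9) mod 41; (16|41)=+1, (9|41)=+1; (−1)^{0·1·20}·(+1)^1·(+1)^0 = +1.
v=5: a=5^0·(≡4), b=5^2·(≡4) mod 5; (4|5)=+1, (4|5)=+1; (−1)^{0·2·2}·(+1)^2·(+1)^0 = +1.
v=7: a=7^-2·(≡2), b=7^-4·(≡5) mod 7; (2|7)=+1, (5|7)=-1; (−1)^{-2·-4·3}·(+1)^-4·(-1)^-2 = +1.
v=23: a=23^0·(≡19), b=23^1·(≡2) mod 23; (19|23)=-1, (2|23)=+1; (−1)^{0·1·11}·(-1)^1·(+1)^0 = -1.
v=∞: 319 > 0 and -1039186 < 0  ⇒  (a,b)_∞ = +1.
v=29: a=29^1·(≡8), b=29^3·(≡21) mod 29; (8|29)=-1, (21|29)=-1; (−1)^{1·3·14}·(-1)^3·(-1)^1 = +1.
v=2: v_2(a)=2, v_2(b)=5; units ≡ 7, 7 (mod 8); ε·ε+αω+βω = 1·1+2·0+5·0 ≡ 1  ⇒  (a,b)_2 = -1.
Ram(319, -1039186) = {2, 11, 19, 23}; no ℚ_2-point on the conic.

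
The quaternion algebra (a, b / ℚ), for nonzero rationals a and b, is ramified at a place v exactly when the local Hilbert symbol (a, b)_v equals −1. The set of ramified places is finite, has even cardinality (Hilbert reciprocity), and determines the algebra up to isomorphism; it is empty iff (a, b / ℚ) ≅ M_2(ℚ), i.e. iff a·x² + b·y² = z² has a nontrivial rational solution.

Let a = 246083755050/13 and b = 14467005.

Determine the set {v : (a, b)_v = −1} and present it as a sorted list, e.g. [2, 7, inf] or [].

Mod squares: a ≡ 546, b ≡ 5. Check v ∈ {∞, 2, 3, 5, 7, 13}.
v=∞: 546 > 0 and 5 > 0  ⇒  (a,b)_∞ = +1.
v=7: a=7^3·(≡1), b=7^2·(≡6) mod 7; (1|7)=+1, (6|7)=-1; (−1)^{3·2·3}·(+1)^2·(-1)^3 = -1.
v=3: a=3^15·(≡2), b=3^10·(≡2) mod 3; (2|3)=-1, (2|3)=-1; (−1)^{15·10·1}·(-1)^10·(-1)^15 = -1.
v=5: a=5^2·(≡4), b=5^1·(≡1) mod 5; (4|5)=+1, (1|5)=+1; (−1)^{2·1·2}·(+1)^1·(+1)^2 = +1.
v=2: v_2(a)=1, v_2(b)=0; units ≡ 1, 5 (mod 8); ε·ε+αω+βω = 0·0+1·1+0·0 ≡ 1  ⇒  (a,b)_2 = -1.
v=13: a=13^-1·(≡3), b=13^0·(≡7) mod 13; (3|13)=+1, (7|13)=-1; (−1)^{-1·0·6}·(+1)^0·(-1)^-1 = -1.
(546, 5 / ℚ) ramifies at {2, 3, 7, 13}: a division algebra.

[2, 3, 7, 13]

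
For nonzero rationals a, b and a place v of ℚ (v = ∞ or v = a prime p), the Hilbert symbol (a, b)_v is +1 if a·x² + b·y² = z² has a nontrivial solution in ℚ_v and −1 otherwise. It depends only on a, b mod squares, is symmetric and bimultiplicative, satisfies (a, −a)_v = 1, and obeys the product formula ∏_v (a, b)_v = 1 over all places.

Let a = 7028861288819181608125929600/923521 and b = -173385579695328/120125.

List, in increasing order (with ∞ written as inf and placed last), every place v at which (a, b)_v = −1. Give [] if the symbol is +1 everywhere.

[2, 3]

(a, b) ≡ (34034, -2310) mod (ℚ^×)²; places V = {2, 3, 5, 7, 11, 13, 17, 19, 31, 53, ∞}.
(a,b)_13: α=5, u≡7; β=2, v≡9 (mod 13); (7|13)=-1, (9|13)=+1; sign (−1)^0·-1^2·+1^5 = +1.
(a,b)_11: α=3, u≡9; β=3, v≡7 (mod 11); (9|11)=+1, (7|11)=-1; sign (−1)^1·+1^3·-1^3 = +1.
(a,b)_7: α=3, u≡1; β=3, v≡6 (mod 7); (1|7)=+1, (6|7)=-1; sign (−1)^1·+1^3·-1^3 = +1.
(a,b)_53: α=2, u≡5; β=0, v≡19 (mod 53); (5|53)=-1, (19|53)=-1; sign (−1)^0·-1^0·-1^2 = +1.
(a,b)_2: α=7, β=5; u≡1, v≡5 (mod 8); ε(u)ε(v)=0·0, αω(v)=7·1, βω(u)=5·0; sum ≡ 1  ⇒  -1.
(a,b)_3: α=2, u≡2; β=5, v≡1 (mod 3); (2|3)=-1, (1|3)=+1; sign (−1)^0·-1^5·+1^2 = -1.
(a,b)_31: α=-4, u≡30; β=-2, v≡21 (mod 31); (30|31)=-1, (21|31)=-1; sign (−1)^0·-1^-2·-1^-4 = +1.
(a,b)_∞: sgn(34034)=+, sgn(-2310)=−, so +1.
(a,b)_5: α=2, u≡4; β=-3, v≡2 (mod 5); (4|5)=+1, (2|5)=-1; sign (−1)^0·+1^-3·-1^2 = +1.
(a,b)_19: α=2, u≡11; β=0, v≡3 (mod 19); (11|19)=+1, (3|19)=-1; sign (−1)^0·+1^0·-1^2 = +1.
(a,b)_17: α=5, u≡4; β=2, v≡1 (mod 17); (4|17)=+1, (1|17)=+1; sign (−1)^0·+1^2·+1^5 = +1.
(34034, -2310 / ℚ) ramifies at {2, 3}: a division algebra.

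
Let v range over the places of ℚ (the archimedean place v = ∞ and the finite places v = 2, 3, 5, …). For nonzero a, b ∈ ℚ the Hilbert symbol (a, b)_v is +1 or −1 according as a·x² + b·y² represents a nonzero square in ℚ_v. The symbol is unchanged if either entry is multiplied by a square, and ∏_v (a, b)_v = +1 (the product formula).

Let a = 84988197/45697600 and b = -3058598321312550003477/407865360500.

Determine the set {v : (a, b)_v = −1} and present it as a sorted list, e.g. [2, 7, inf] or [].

Mod squares: a ≡ 437, b ≡ -5865. Check v ∈ {∞, 2, 3, 5, 7, 13, 17, 19, 23}.
v=23: a=23^1·(≡7), b=23^3·(≡21) mod 23; (7|23)=-1, (21|23)=-1; (−1)^{1·3·11}·(-1)^3·(-1)^1 = -1.
v=19: a=19^1·(≡4), b=19^4·(≡17) mod 19; (4|19)=+1, (17|19)=+1; (−1)^{1·4·9}·(+1)^4·(+1)^1 = +1.
v=5: a=5^-2·(≡3), b=5^-3·(≡2) mod 5; (3|5)=-1, (2|5)=-1; (−1)^{-2·-3·2}·(-1)^-3·(-1)^-2 = -1.
v=2: v_2(a)=-6, v_2(b)=-2; units ≡ 5, 7 (mod 8); ε·ε+αω+βω = 0·1+-6·0+-2·1 ≡ 0  ⇒  (a,b)_2 = +1.
v=13: a=13^-4·(≡8), b=13^-8·(≡5) mod 13; (8|13)=-1, (5|13)=-1; (−1)^{-4·-8·6}·(-1)^-8·(-1)^-4 = +1.
v=17: a=17^0·(≡6), b=17^1·(≡10) mod 17; (6|17)=-1, (10|17)=-1; (−1)^{0·1·8}·(-1)^1·(-1)^0 = -1.
v=7: a=7^4·(≡3), b=7^8·(≡2) mod 7; (3|7)=-1, (2|7)=+1; (−1)^{4·8·3}·(-1)^8·(+1)^4 = +1.
v=∞: 437 > 0 and -5865 < 0  ⇒  (a,b)_∞ = +1.
v=3: a=3^4·(≡2), b=3^9·(≡1) mod 3; (2|3)=-1, (1|3)=+1; (−1)^{4·9·1}·(-1)^9·(+1)^4 = -1.
Ram(437, -5865) = {3, 5, 17, 23}; no ℚ_3-point on the conic.

[3, 5, 17, 23]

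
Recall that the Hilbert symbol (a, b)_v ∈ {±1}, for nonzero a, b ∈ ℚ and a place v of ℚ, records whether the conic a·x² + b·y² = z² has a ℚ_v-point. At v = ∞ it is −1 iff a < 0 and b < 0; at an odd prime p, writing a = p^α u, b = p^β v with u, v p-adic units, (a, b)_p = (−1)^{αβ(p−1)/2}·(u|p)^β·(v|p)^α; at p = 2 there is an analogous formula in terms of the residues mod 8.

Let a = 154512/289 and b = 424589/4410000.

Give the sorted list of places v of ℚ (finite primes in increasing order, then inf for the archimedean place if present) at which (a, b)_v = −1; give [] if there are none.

(a, b) ≡ (1073, 29) mod (ℚ^×)²; places V = {2, 3, 5, 7, 11, 17, 29, 37, ∞}.
(a,b)_5: α=0, u≡3; β=-4, v≡4 (mod 5); (3|5)=-1, (4|5)=+1; sign (−1)^0·-1^-4·+1^0 = +1.
(a,b)_3: α=2, u≡2; β=-2, v≡2 (mod 3); (2|3)=-1, (2|3)=-1; sign (−1)^0·-1^-2·-1^2 = +1.
(a,b)_7: α=0, u≡4; β=-2, v≡4 (mod 7); (4|7)=+1, (4|7)=+1; sign (−1)^0·+1^-2·+1^0 = +1.
(a,b)_29: α=1, u≡8; β=1, v≡4 (mod 29); (8|29)=-1, (4|29)=+1; sign (−1)^0·-1^1·+1^1 = -1.
(a,b)_37: α=1, u≡6; β=0, v≡2 (mod 37); (6|37)=-1, (2|37)=-1; sign (−1)^0·-1^0·-1^1 = -1.
(a,b)_17: α=-2, u≡16; β=0, v≡5 (mod 17); (16|17)=+1, (5|17)=-1; sign (−1)^0·+1^0·-1^-2 = +1.
(a,b)_∞: sgn(1073)=+, sgn(29)=+, so +1.
(a,b)_11: α=0, u≡2; β=4, v≡7 (mod 11); (2|11)=-1, (7|11)=-1; sign (−1)^0·-1^4·-1^0 = +1.
(a,b)_2: α=4, β=-4; u≡1, v≡5 (mod 8); ε(u)ε(v)=0·0, αω(v)=4·1, βω(u)=-4·0; sum ≡ 0  ⇒  +1.
|Ram(1073, 29)| = 2, even; anisotropic at {29, 37}.

[29, 37]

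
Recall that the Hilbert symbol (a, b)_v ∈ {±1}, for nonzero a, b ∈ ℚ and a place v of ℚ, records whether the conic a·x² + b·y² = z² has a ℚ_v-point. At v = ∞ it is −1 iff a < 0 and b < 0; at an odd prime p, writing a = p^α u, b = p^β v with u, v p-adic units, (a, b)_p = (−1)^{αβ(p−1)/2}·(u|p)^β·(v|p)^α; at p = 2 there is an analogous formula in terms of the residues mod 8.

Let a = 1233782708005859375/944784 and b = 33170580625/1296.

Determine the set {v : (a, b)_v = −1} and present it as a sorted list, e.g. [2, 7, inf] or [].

[]

(a, b) ≡ (455, 6409) mod (ℚ^×)²; places V = {2, 3, 5, 7, 13, 17, 29, ∞}.
(a,b)_13: α=5, u≡1; β=3, v≡9 (mod 13); (1|13)=+1, (9|13)=+1; sign (−1)^0·+1^3·+1^5 = +1.
(a,b)_3: α=-10, u≡2; β=-4, v≡1 (mod 3); (2|3)=-1, (1|3)=+1; sign (−1)^0·-1^-4·+1^-10 = +1.
(a,b)_29: α=2, u≡24; β=1, v≡10 (mod 29); (24|29)=+1, (10|29)=-1; sign (−1)^0·+1^1·-1^2 = +1.
(a,b)_17: α=2, u≡13; β=1, v≡11 (mod 17); (13|17)=+1, (11|17)=-1; sign (−1)^0·+1^1·-1^2 = +1.
(a,b)_5: α=9, u≡1; β=4, v≡4 (mod 5); (1|5)=+1, (4|5)=+1; sign (−1)^0·+1^4·+1^9 = +1.
(a,b)_7: α=1, u≡2; β=2, v≡1 (mod 7); (2|7)=+1, (1|7)=+1; sign (−1)^0·+1^2·+1^1 = +1.
(a,b)_∞: sgn(455)=+, sgn(6409)=+, so +1.
(a,b)_2: α=-4, β=-4; u≡7, v≡1 (mod 8); ε(u)ε(v)=1·0, αω(v)=-4·0, βω(u)=-4·0; sum ≡ 0  ⇒  +1.
Every local symbol is +1, so the conic 455·x² + 6409·y² = z² has ℚ_v-points for all v and hence a ℚ-point; (a, b / ℚ) ≅ M_2(ℚ).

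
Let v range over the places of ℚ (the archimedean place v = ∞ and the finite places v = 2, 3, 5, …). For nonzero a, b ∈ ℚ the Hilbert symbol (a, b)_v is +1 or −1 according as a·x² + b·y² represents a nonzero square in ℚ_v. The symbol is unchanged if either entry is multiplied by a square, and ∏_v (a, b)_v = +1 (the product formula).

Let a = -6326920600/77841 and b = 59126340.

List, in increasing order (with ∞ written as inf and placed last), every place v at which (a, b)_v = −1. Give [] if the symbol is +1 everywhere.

(a, b) ≡ (-3094, 1785) mod (ℚ^×)²; places V = {2, 3, 5, 7, 11, 13, 17, 31, ∞}.
(a,b)_5: α=2, u≡1; β=1, v≡3 (mod 5); (1|5)=+1, (3|5)=-1; sign (−1)^0·+1^1·-1^2 = +1.
(a,b)_17: α=1, u≡7; β=1, v≡7 (mod 17); (7|17)=-1, (7|17)=-1; sign (−1)^0·-1^1·-1^1 = +1.
(a,b)_2: α=3, β=2; u≡5, v≡1 (mod 8); ε(u)ε(v)=0·0, αω(v)=3·0, βω(u)=2·1; sum ≡ 0  ⇒  +1.
(a,b)_7: α=1, u≡3; β=3, v≡5 (mod 7); (3|7)=-1, (5|7)=-1; sign (−1)^1·-1^3·-1^1 = -1.
(a,b)_∞: sgn(-3094)=−, sgn(1785)=+, so +1.
(a,b)_11: α=2, u≡2; β=0, v≡9 (mod 11); (2|11)=-1, (9|11)=+1; sign (−1)^0·-1^0·+1^2 = +1.
(a,b)_31: α=-2, u≡23; β=0, v≡9 (mod 31); (23|31)=-1, (9|31)=+1; sign (−1)^0·-1^0·+1^-2 = +1.
(a,b)_13: α=3, u≡9; β=2, v≡4 (mod 13); (9|13)=+1, (4|13)=+1; sign (−1)^0·+1^2·+1^3 = +1.
(a,b)_3: α=-4, u≡2; β=1, v≡1 (mod 3); (2|3)=-1, (1|3)=+1; sign (−1)^0·-1^1·+1^-4 = -1.
|Ram(-3094, 1785)| = 2, even; anisotropic at {3, 7}.

[3, 7]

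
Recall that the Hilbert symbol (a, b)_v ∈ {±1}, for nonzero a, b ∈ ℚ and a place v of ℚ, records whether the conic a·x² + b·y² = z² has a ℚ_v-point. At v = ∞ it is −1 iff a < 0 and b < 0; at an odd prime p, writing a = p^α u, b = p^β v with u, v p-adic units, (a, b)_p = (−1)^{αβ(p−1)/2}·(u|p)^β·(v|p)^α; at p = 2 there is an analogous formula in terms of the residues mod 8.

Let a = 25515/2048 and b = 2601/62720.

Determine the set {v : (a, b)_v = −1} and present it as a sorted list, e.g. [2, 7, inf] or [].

Mod squares: a ≡ 70, b ≡ 5. Check v ∈ {∞, 2, 3, 5, 7, 17}.
v=3: a=3^6·(≡1), b=3^2·(≡2) mod 3; (1|3)=+1, (2|3)=-1; (−1)^{6·2·1}·(+1)^2·(-1)^6 = +1.
v=∞: 70 > 0 and 5 > 0  ⇒  (a,b)_∞ = +1.
v=2: v_2(a)=-11, v_2(b)=-8; units ≡ 3, 5 (mod 8); ε·ε+αω+βω = 1·0+-11·1+-8·1 ≡ 1  ⇒  (a,b)_2 = -1.
v=7: a=7^1·(≡3), b=7^-2·(≡3) mod 7; (3|7)=-1, (3|7)=-1; (−1)^{1·-2·3}·(-1)^-2·(-1)^1 = -1.
v=17: a=17^0·(≡4), b=17^2·(≡11) mod 17; (4|17)=+1, (11|17)=-1; (−1)^{0·2·8}·(+1)^2·(-1)^0 = +1.
v=5: a=5^1·(≡1), b=5^-1·(≡4) mod 5; (1|5)=+1, (4|5)=+1; (−1)^{1·-1·2}·(+1)^-1·(+1)^1 = +1.
|Ram(70, 5)| = 2, even; anisotropic at {2, 7}.

[2, 7]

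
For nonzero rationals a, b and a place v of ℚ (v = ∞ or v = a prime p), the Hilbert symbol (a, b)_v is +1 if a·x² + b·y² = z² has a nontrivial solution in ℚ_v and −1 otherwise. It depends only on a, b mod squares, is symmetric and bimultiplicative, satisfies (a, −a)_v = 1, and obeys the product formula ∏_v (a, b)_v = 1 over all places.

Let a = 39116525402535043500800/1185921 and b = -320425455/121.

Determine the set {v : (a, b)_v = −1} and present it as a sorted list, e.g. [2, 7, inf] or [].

Mod squares: a ≡ 32158883, b ≡ -133455. Check v ∈ {∞, 2, 3, 5, 7, 11, 17, 29, 31, 37, 41, 43}.
v=11: a=11^-4·(≡1), b=11^-2·(≡2) mod 11; (1|11)=+1, (2|11)=-1; (−1)^{-4·-2·5}·(+1)^-2·(-1)^-4 = +1.
v=31: a=31^2·(≡28), b=31^1·(≡2) mod 31; (28|31)=+1, (2|31)=+1; (−1)^{2·1·15}·(+1)^1·(+1)^2 = +1.
v=2: v_2(a)=8, v_2(b)=0; units ≡ 3, 1 (mod 8); ε·ε+αω+βω = 1·0+8·0+0·1 ≡ 0  ⇒  (a,b)_2 = +1.
v=37: a=37^1·(≡24), b=37^0·(≡28) mod 37; (24|37)=-1, (28|37)=+1; (−1)^{1·0·18}·(-1)^0·(+1)^1 = +1.
v=41: a=41^3·(≡10), b=41^1·(≡20) mod 41; (10|41)=+1, (20|41)=+1; (−1)^{3·1·20}·(+1)^1·(+1)^3 = +1.
v=3: a=3^-4·(≡2), b=3^1·(≡2) mod 3; (2|3)=-1, (2|3)=-1; (−1)^{-4·1·1}·(-1)^1·(-1)^-4 = -1.
v=7: a=7^6·(≡2), b=7^5·(≡5) mod 7; (2|7)=+1, (5|7)=-1; (−1)^{6·5·3}·(+1)^5·(-1)^6 = +1.
v=∞: 32158883 > 0 and -133455 < 0  ⇒  (a,b)_∞ = +1.
v=17: a=17^1·(≡6), b=17^0·(≡7) mod 17; (6|17)=-1, (7|17)=-1; (−1)^{1·0·8}·(-1)^0·(-1)^1 = -1.
v=5: a=5^2·(≡2), b=5^1·(≡4) mod 5; (2|5)=-1, (4|5)=+1; (−1)^{2·1·2}·(-1)^1·(+1)^2 = -1.
v=29: a=29^1·(≡24), b=29^0·(≡8) mod 29; (24|29)=+1, (8|29)=-1; (−1)^{1·0·14}·(+1)^0·(-1)^1 = -1.
v=43: a=43^1·(≡14), b=43^0·(≡31) mod 43; (14|43)=+1, (31|43)=+1; (−1)^{1·0·21}·(+1)^0·(+1)^1 = +1.
(32158883, -133455 / ℚ) ramifies at {3, 5, 17, 29}: a division algebra.

[3, 5, 17, 29]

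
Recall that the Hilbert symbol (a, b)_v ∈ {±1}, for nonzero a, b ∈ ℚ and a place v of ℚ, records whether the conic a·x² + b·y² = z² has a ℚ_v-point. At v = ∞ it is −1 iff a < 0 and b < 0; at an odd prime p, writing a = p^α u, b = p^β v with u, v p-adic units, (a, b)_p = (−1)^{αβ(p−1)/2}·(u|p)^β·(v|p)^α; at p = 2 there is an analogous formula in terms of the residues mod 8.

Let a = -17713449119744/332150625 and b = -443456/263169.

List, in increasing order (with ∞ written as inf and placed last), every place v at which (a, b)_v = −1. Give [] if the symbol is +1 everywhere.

[23, inf]

(a, b) ≡ (-3059, -41) mod (ℚ^×)²; places V = {2, 3, 5, 7, 13, 19, 23, 29, 41, ∞}.
(a,b)_23: α=1, u≡14; β=0, v≡10 (mod 23); (14|23)=-1, (10|23)=-1; sign (−1)^0·-1^0·-1^1 = -1.
(a,b)_19: α=1, u≡3; β=-2, v≡6 (mod 19); (3|19)=-1, (6|19)=+1; sign (−1)^0·-1^-2·+1^1 = +1.
(a,b)_5: α=-4, u≡1; β=0, v≡1 (mod 5); (1|5)=+1, (1|5)=+1; sign (−1)^0·+1^0·+1^-4 = +1.
(a,b)_2: α=12, β=6; u≡5, v≡7 (mod 8); ε(u)ε(v)=0·1, αω(v)=12·0, βω(u)=6·1; sum ≡ 0  ⇒  +1.
(a,b)_∞: sgn(-3059)=−, sgn(-41)=−, so -1.
(a,b)_7: α=1, u≡2; β=0, v≡2 (mod 7); (2|7)=+1, (2|7)=+1; sign (−1)^0·+1^0·+1^1 = +1.
(a,b)_13: α=0, u≡12; β=2, v≡8 (mod 13); (12|13)=+1, (8|13)=-1; sign (−1)^0·+1^2·-1^0 = +1.
(a,b)_29: α=2, u≡21; β=0, v≡27 (mod 29); (21|29)=-1, (27|29)=-1; sign (−1)^0·-1^0·-1^2 = +1.
(a,b)_3: α=-12, u≡1; β=-6, v≡1 (mod 3); (1|3)=+1, (1|3)=+1; sign (−1)^0·+1^-6·+1^-12 = +1.
(a,b)_41: α=2, u≡36; β=1, v≡32 (mod 41); (36|41)=+1, (32|41)=+1; sign (−1)^0·+1^1·+1^2 = +1.
|Ram(-3059, -41)| = 2, even; anisotropic at {23, ∞}.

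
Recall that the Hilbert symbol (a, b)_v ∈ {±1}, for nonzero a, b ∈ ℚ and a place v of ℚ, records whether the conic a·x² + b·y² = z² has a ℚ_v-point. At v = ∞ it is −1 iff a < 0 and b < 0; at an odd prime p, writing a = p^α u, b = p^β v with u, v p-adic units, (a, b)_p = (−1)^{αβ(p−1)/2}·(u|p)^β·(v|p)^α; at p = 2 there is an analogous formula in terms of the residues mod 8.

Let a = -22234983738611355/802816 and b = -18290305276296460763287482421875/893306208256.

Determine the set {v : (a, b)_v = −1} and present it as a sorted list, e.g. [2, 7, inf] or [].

Mod squares: a ≡ -19995, b ≡ -2945. Check v ∈ {∞, 2, 3, 5, 7, 11, 17, 19, 23, 29, 31, 43}.
v=23: a=23^2·(≡5), b=23^4·(≡21) mod 23; (5|23)=-1, (21|23)=-1; (−1)^{2·4·11}·(-1)^4·(-1)^2 = +1.
v=∞: -19995 < 0 and -2945 < 0  ⇒  (a,b)_∞ = -1.
v=11: a=11^0·(≡1), b=11^-4·(≡5) mod 11; (1|11)=+1, (5|11)=+1; (−1)^{0·-4·5}·(+1)^-4·(+1)^0 = +1.
v=3: a=3^3·(≡1), b=3^2·(≡1) mod 3; (1|3)=+1, (1|3)=+1; (−1)^{3·2·1}·(+1)^2·(+1)^3 = +1.
v=2: v_2(a)=-14, v_2(b)=-16; units ≡ 5, 7 (mod 8); ε·ε+αω+βω = 0·1+-14·0+-16·1 ≡ 0  ⇒  (a,b)_2 = +1.
v=5: a=5^1·(≡4), b=5^9·(≡4) mod 5; (4|5)=+1, (4|5)=+1; (−1)^{1·9·2}·(+1)^9·(+1)^1 = +1.
v=29: a=29^2·(≡15), b=29^2·(≡25) mod 29; (15|29)=-1, (25|29)=+1; (−1)^{2·2·14}·(-1)^2·(+1)^2 = +1.
v=19: a=19^0·(≡3), b=19^-1·(≡16) mod 19; (3|19)=-1, (16|19)=+1; (−1)^{0·-1·9}·(-1)^-1·(+1)^0 = -1.
v=31: a=31^3·(≡15), b=31^5·(≡27) mod 31; (15|31)=-1, (27|31)=-1; (−1)^{3·5·15}·(-1)^5·(-1)^3 = -1.
v=43: a=43^1·(≡19), b=43^2·(≡39) mod 43; (19|43)=-1, (39|43)=-1; (−1)^{1·2·21}·(-1)^2·(-1)^1 = -1.
v=17: a=17^2·(≡7), b=17^4·(≡2) mod 17; (7|17)=-1, (2|17)=+1; (−1)^{2·4·8}·(-1)^4·(+1)^2 = +1.
v=7: a=7^-2·(≡4), b=7^-2·(≡2) mod 7; (4|7)=+1, (2|7)=+1; (−1)^{-2·-2·3}·(+1)^-2·(+1)^-2 = +1.
|Ram(-19995, -2945)| = 4, even; anisotropic at {19, 31, 43, ∞}.

[19, 31, 43, inf]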